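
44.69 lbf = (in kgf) 20.27. Check: 1 lbf = 4.4482216 N, so 44.69 lbf = 44.69 * 4.4482216 = 198.79102 N. 1 kgf = 9.80665 N, so 198.79102 N = 198.79102 / 9.80665 = 20.271043 kgf ≈ 20.27 kgf (4 s.f.).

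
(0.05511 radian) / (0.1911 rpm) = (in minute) 0.05511 radian = 0.05511 rad. 1 rpm = 0.10471976 rad/s, so 0.1911 rpm = 0.1911 * 0.10471976 = 0.020011945 rad/s. Combine: 0.05511 rad / 0.020011945 rad/s = 2.7538552 s. 1 minute = 60 s, so 2.7538552 s = 2.7538552 / 60 = 0.045897587 minute ≈ 0.0459 minute (4 s.f.). Final answer: 0.0459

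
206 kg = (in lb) 1 lb = 0.45359237 kg, so 206 kg = 206 / 0.45359237 = 454.15226 lb ≈ 454.2 lb (4 s.f.). Final answer: 454.2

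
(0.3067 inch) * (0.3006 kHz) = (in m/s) 2.342. Check: 1 inch = 0.0254 m, so 0.3067 inch = 0.3067 * 0.0254 = 0.00779018 m. 1 kHz = 1000 Hz, so 0.3006 kHz = 0.3006 * 1000 = 300.6 Hz. Combine: 0.00779018 m * 300.6 Hz = 2.3417281 m/s. Result: 2.3417281 m/s ≈ 2.342 m/s (4 s.f.).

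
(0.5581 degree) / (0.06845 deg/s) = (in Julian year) 1 degree = 0.017453293 rad, so 0.5581 degree = 0.5581 * 0.017453293 = 0.0097406826 rad. 1 deg/s = 0.017453293 rad/s, so 0.06845 deg/s = 0.06845 * 0.017453293 = 0.0011946779 rad/s. Combine: 0.0097406826 rad / 0.0011946779 rad/s = 8.1533966 s. 1 Julian year = 31557600 s, so 8.1533966 s = 8.1533966 / 31557600 = 2.5836555e-07 Julian year ≈ 2.584e-07 Julian year (4 s.f.). Final answer: 2.584e-07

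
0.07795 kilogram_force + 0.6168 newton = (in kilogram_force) 1 kilogram_force = 9.80665 N, so 0.07795 kilogram_force = 0.07795 * 9.80665 = 0.76442837 N. 0.6168 newton = 0.6168 N. Sum: 0.76442837 + 0.6168 = 1.3812284 N. 1 kilogram_force = 9.80665 N, so 1.3812284 N = 1.3812284 / 9.80665 = 0.1408461 kilogram_force ≈ 0.1408 kilogram_force (4 s.f.). Final answer: 0.1408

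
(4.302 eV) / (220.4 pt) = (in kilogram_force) 9.04e-19. Check: 1 eV = 1.6021766e-19 J, so 4.302 eV = 4.302 * 1.6021766e-19 = 6.8925639e-19 J. 1 pt = 0.00035277778 m, so 220.4 pt = 220.4 * 0.00035277778 = 0.077752222 m. Combine: 6.8925639e-19 J / 0.077752222 m = 8.8647806e-18 N. 1 kilogram_force = 9.80665 N, so 8.8647806e-18 N = 8.8647806e-18 / 9.80665 = 9.0395605e-19 kilogram_force ≈ 9.04e-19 kilogram_force (4 s.f.).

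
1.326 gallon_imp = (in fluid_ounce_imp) 1 gallon_imp = 0.00454609 m^3, so 1.326 gallon_imp = 1.326 * 0.00454609 = 0.0060281153 m^3. 1 fluid_ounce_imp = 2.8413063e-05 m^3, so 0.0060281153 m^3 = 0.0060281153 / 2.8413063e-05 = 212.16 fluid_ounce_imp ≈ 212.2 fluid_ounce_imp (4 s.f.). Final answer: 212.2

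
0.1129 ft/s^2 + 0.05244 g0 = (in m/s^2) 0.5487. Check: 1 ft/s^2 = 0.3048 m/s^2, so 0.1129 ft/s^2 = 0.1129 * 0.3048 = 0.03441192 m/s^2. 1 g0 = 9.80665 m/s^2, so 0.05244 g0 = 0.05244 * 9.80665 = 0.51426073 m/s^2. Sum: 0.03441192 + 0.51426073 = 0.54867265 m/s^2. Result: 0.54867265 m/s^2 ≈ 0.5487 m/s^2 (4 s.f.).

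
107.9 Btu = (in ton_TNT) 2.721e-05. Check: 1 Btu = 1055.0559 J, so 107.9 Btu = 107.9 * 1055.0559 = 113840.53 J. 1 ton_TNT = 4.184e+09 J, so 113840.53 J = 113840.53 / 4.184e+09 = 2.7208539e-05 ton_TNT ≈ 2.721e-05 ton_TNT (4 s.f.).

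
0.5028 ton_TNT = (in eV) 1.313e+28. Check: 1 ton_TNT = 4.184e+09 J, so 0.5028 ton_TNT = 0.5028 * 4.184e+09 = 2.1037152e+09 J. 1 eV = 1.6021766e-19 J, so 2.1037152e+09 J = 2.1037152e+09 / 1.6021766e-19 = 1.3130358e+28 eV ≈ 1.313e+28 eV (4 s.f.).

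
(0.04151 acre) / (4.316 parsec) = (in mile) 1 acre = 4046.8564 m^2, so 0.04151 acre = 0.04151 * 4046.8564 = 167.98501 m^2. 1 parsec = 3.0856776e+16 m, so 4.316 parsec = 4.316 * 3.0856776e+16 = 1.3317784e+17 m. Combine: 167.98501 m^2 / 1.3317784e+17 m = 1.2613585e-15 m. 1 mile = 1609.344 m, so 1.2613585e-15 m = 1.2613585e-15 / 1609.344 = 7.8377185e-19 mile ≈ 7.838e-19 mile (4 s.f.). Final answer: 7.838e-19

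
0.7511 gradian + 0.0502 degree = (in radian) 0.01267. Check: 1 gradian = 0.015707963 rad, so 0.7511 gradian = 0.7511 * 0.015707963 = 0.011798251 rad. 1 degree = 0.017453293 rad, so 0.0502 degree = 0.0502 * 0.017453293 = 0.00087615528 rad. Sum: 0.011798251 + 0.00087615528 = 0.012674406 rad. 0.012674406 rad = 0.012674406 radian ≈ 0.01267 radian (4 s.f.).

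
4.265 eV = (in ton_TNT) 1 eV = 1.6021766e-19 J, so 4.265 eV = 4.265 * 1.6021766e-19 = 6.8332833e-19 J. 1 ton_TNT = 4.184e+09 J, so 6.8332833e-19 J = 6.8332833e-19 / 4.184e+09 = 1.6331939e-28 ton_TNT ≈ 1.633e-28 ton_TNT (4 s.f.). Final answer: 1.633e-28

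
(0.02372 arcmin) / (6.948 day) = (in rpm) 1.098e-10. Check: 1 arcmin = 0.00029088821 rad, so 0.02372 arcmin = 0.02372 * 0.00029088821 = 6.8998683e-06 rad. 1 day = 86400 s, so 6.948 day = 6.948 * 86400 = 600307.2 s. Combine: 6.8998683e-06 rad / 600307.2 s = 1.1493896e-11 rad/s. 1 rpm = 0.10471976 rad/s, so 1.1493896e-11 rad/s = 1.1493896e-11 / 0.10471976 = 1.0975862e-10 rpm ≈ 1.098e-10 rpm (4 s.f.).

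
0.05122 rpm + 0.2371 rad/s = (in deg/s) 13.89. Check: 1 rpm = 0.10471976 rad/s, so 0.05122 rpm = 0.05122 * 0.10471976 = 0.0053637459 rad/s. 0.2371 rad/s is already in rad/s. Sum: 0.0053637459 + 0.2371 = 0.24246375 rad/s. 1 deg/s = 0.017453293 rad/s, so 0.24246375 rad/s = 0.24246375 / 0.017453293 = 13.892149 deg/s ≈ 13.89 deg/s (4 s.f.).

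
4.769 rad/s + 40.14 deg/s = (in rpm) 52.23. Check: 4.769 rad/s is already in rad/s. 1 deg/s = 0.017453293 rad/s, so 40.14 deg/s = 40.14 * 0.017453293 = 0.70057516 rad/s. Sum: 4.769 + 0.70057516 = 5.4695752 rad/s. 1 rpm = 0.10471976 rad/s, so 5.4695752 rad/s = 5.4695752 / 0.10471976 = 52.230595 rpm ≈ 52.23 rpm (4 s.f.).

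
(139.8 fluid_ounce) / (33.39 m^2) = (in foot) 1 fluid_ounce = 2.957353e-05 m^3, so 139.8 fluid_ounce = 139.8 * 2.957353e-05 = 0.0041343794 m^3. 33.39 m^2 is already in m^2. Combine: 0.0041343794 m^3 / 33.39 m^2 = 0.00012382089 m. 1 foot = 0.3048 m, so 0.00012382089 m = 0.00012382089 / 0.3048 = 0.00040623651 foot ≈ 0.0004062 foot (4 s.f.). Final answer: 0.0004062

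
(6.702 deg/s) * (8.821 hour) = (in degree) 1 deg/s = 0.017453293 rad/s, so 6.702 deg/s = 6.702 * 0.017453293 = 0.11697197 rad/s. 1 hour = 3600 s, so 8.821 hour = 8.821 * 3600 = 31755.6 s. Combine: 0.11697197 rad/s * 31755.6 s = 3714.515 rad. 1 degree = 0.017453293 rad, so 3714.515 rad = 3714.515 / 0.017453293 = 212826.03 degree ≈ 2.128e+05 degree (4 s.f.). Final answer: 2.128e+05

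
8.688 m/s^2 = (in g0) 0.8859. Check: 1 g0 = 9.80665 m/s^2, so 8.688 m/s^2 = 8.688 / 9.80665 = 0.88592945 g0 ≈ 0.8859 g0 (4 s.f.).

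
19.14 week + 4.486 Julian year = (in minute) 1 week = 604800 s, so 19.14 week = 19.14 * 604800 = 11575872 s. 1 Julian year = 31557600 s, so 4.486 Julian year = 4.486 * 31557600 = 1.4156739e+08 s. Sum: 11575872 + 1.4156739e+08 = 1.5314327e+08 s. 1 minute = 60 s, so 1.5314327e+08 s = 1.5314327e+08 / 60 = 2552387.8 minute ≈ 2.552e+06 minute (4 s.f.). Final answer: 2.552e+06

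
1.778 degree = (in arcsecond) 1 degree = 0.017453293 rad, so 1.778 degree = 1.778 * 0.017453293 = 0.031031954 rad. 1 arcsecond = 4.8481368e-06 rad, so 0.031031954 rad = 0.031031954 / 4.8481368e-06 = 6400.8 arcsecond ≈ 6401 arcsecond (4 s.f.). Final answer: 6401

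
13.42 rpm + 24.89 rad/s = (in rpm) 251.1. Check: 1 rpm = 0.10471976 rad/s, so 13.42 rpm = 13.42 * 0.10471976 = 1.4053391 rad/s. 24.89 rad/s is already in rad/s. Sum: 1.4053391 + 24.89 = 26.295339 rad/s. 1 rpm = 0.10471976 rad/s, so 26.295339 rad/s = 26.295339 / 0.10471976 = 251.10199 rpm ≈ 251.1 rpm (4 s.f.).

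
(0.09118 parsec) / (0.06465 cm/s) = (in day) 5.037e+13. Check: 1 parsec = 3.0856776e+16 m, so 0.09118 parsec = 0.09118 * 3.0856776e+16 = 2.8135208e+15 m. 1 cm/s = 0.01 m/s, so 0.06465 cm/s = 0.06465 * 0.01 = 0.0006465 m/s. Combine: 2.8135208e+15 m / 0.0006465 m/s = 4.351927e+18 s. 1 day = 86400 s, so 4.351927e+18 s = 4.351927e+18 / 86400 = 5.0369526e+13 day ≈ 5.037e+13 day (4 s.f.).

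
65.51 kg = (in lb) 144.4. Check: 1 lb = 0.45359237 kg, so 65.51 kg = 65.51 / 0.45359237 = 144.42483 lb ≈ 144.4 lb (4 s.f.).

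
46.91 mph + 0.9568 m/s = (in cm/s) 2193. Check: 1 mph = 0.44704 m/s, so 46.91 mph = 46.91 * 0.44704 = 20.970646 m/s. 0.9568 m/s is already in m/s. Sum: 20.970646 + 0.9568 = 21.927446 m/s. 1 cm/s = 0.01 m/s, so 21.927446 m/s = 21.927446 / 0.01 = 2192.7446 cm/s ≈ 2193 cm/s (4 s.f.).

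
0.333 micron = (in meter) 3.33e-07. Check: 1 micron = 1e-06 m, so 0.333 micron = 0.333 * 1e-06 = 3.33e-07 m. 3.33e-07 m = 3.33e-07 meter.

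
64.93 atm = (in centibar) 6579. Check: 1 atm = 101325 Pa, so 64.93 atm = 64.93 * 101325 = 6579032.3 Pa. 1 centibar = 1000 Pa, so 6579032.3 Pa = 6579032.3 / 1000 = 6579.0323 centibar ≈ 6579 centibar (4 s.f.).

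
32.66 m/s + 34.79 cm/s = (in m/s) 32.66 m/s is already in m/s. 1 cm/s = 0.01 m/s, so 34.79 cm/s = 34.79 * 0.01 = 0.3479 m/s. Sum: 32.66 + 0.3479 = 33.0079 m/s. Result: 33.0079 m/s ≈ 33.01 m/s (4 s.f.). Final answer: 33.01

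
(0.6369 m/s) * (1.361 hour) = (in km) 0.6369 m/s is already in m/s. 1 hour = 3600 s, so 1.361 hour = 1.361 * 3600 = 4899.6 s. Combine: 0.6369 m/s * 4899.6 s = 3120.5552 m. 1 km = 1000 m, so 3120.5552 m = 3120.5552 / 1000 = 3.1205552 km ≈ 3.121 km (4 s.f.). Final answer: 3.121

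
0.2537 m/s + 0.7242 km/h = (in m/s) 0.2537 m/s is already in m/s. 1 km/h = 0.27777778 m/s, so 0.7242 km/h = 0.7242 * 0.27777778 = 0.20116667 m/s. Sum: 0.2537 + 0.20116667 = 0.45486667 m/s. Result: 0.45486667 m/s ≈ 0.4549 m/s (4 s.f.). Final answer: 0.4549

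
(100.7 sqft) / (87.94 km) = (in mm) 0.1064. Check: 1 sqft = 0.09290304 m^2, so 100.7 sqft = 100.7 * 0.09290304 = 9.3553361 m^2. 1 km = 1000 m, so 87.94 km = 87.94 * 1000 = 87940 m. Combine: 9.3553361 m^2 / 87940 m = 0.00010638317 m. 1 mm = 0.001 m, so 0.00010638317 m = 0.00010638317 / 0.001 = 0.10638317 mm ≈ 0.1064 mm (4 s.f.).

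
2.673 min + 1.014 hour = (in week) 1 min = 60 s, so 2.673 min = 2.673 * 60 = 160.38 s. 1 hour = 3600 s, so 1.014 hour = 1.014 * 3600 = 3650.4 s. Sum: 160.38 + 3650.4 = 3810.78 s. 1 week = 604800 s, so 3810.78 s = 3810.78 / 604800 = 0.0063008929 week ≈ 0.006301 week (4 s.f.). Final answer: 0.006301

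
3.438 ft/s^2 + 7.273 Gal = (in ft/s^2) 3.677. Check: 1 ft/s^2 = 0.3048 m/s^2, so 3.438 ft/s^2 = 3.438 * 0.3048 = 1.0479024 m/s^2. 1 Gal = 0.01 m/s^2, so 7.273 Gal = 7.273 * 0.01 = 0.07273 m/s^2. Sum: 1.0479024 + 0.07273 = 1.1206324 m/s^2. 1 ft/s^2 = 0.3048 m/s^2, so 1.1206324 m/s^2 = 1.1206324 / 0.3048 = 3.6766155 ft/s^2 ≈ 3.677 ft/s^2 (4 s.f.).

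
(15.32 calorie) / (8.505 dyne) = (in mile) 468.3. Check: 1 calorie = 4.184 J, so 15.32 calorie = 15.32 * 4.184 = 64.09888 J. 1 dyne = 1e-05 N, so 8.505 dyne = 8.505 * 1e-05 = 8.505e-05 N. Combine: 64.09888 J / 8.505e-05 N = 753661.14 m. 1 mile = 1609.344 m, so 753661.14 m = 753661.14 / 1609.344 = 468.30332 mile ≈ 468.3 mile (4 s.f.).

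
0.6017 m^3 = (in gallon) 1 gallon = 0.0037854118 m^3, so 0.6017 m^3 = 0.6017 / 0.0037854118 = 158.95232 gallon ≈ 159 gallon (4 s.f.). Final answer: 159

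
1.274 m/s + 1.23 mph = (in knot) 3.545. Check: 1.274 m/s is already in m/s. 1 mph = 0.44704 m/s, so 1.23 mph = 1.23 * 0.44704 = 0.5498592 m/s. Sum: 1.274 + 0.5498592 = 1.8238592 m/s. 1 knot = 0.51444444 m/s, so 1.8238592 m/s = 1.8238592 / 0.51444444 = 3.5452987 knot ≈ 3.545 knot (4 s.f.).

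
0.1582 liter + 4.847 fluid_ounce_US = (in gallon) 1 liter = 0.001 m^3, so 0.1582 liter = 0.1582 * 0.001 = 0.0001582 m^3. 1 fluid_ounce_US = 2.957353e-05 m^3, so 4.847 fluid_ounce_US = 4.847 * 2.957353e-05 = 0.0001433429 m^3. Sum: 0.0001582 + 0.0001433429 = 0.0003015429 m^3. 1 gallon = 0.0037854118 m^3, so 0.0003015429 m^3 = 0.0003015429 / 0.0037854118 = 0.079659206 gallon ≈ 0.07966 gallon (4 s.f.). Final answer: 0.07966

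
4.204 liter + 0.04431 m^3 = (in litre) 1 liter = 0.001 m^3, so 4.204 liter = 4.204 * 0.001 = 0.004204 m^3. 0.04431 m^3 is already in m^3. Sum: 0.004204 + 0.04431 = 0.048514 m^3. 1 litre = 0.001 m^3, so 0.048514 m^3 = 0.048514 / 0.001 = 48.514 litre ≈ 48.51 litre (4 s.f.). Final answer: 48.51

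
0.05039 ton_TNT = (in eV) 1.316e+27. Check: 1 ton_TNT = 4.184e+09 J, so 0.05039 ton_TNT = 0.05039 * 4.184e+09 = 2.1083176e+08 J. 1 eV = 1.6021766e-19 J, so 2.1083176e+08 J = 2.1083176e+08 / 1.6021766e-19 = 1.3159083e+27 eV ≈ 1.316e+27 eV (4 s.f.).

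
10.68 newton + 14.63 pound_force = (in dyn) 7.576e+06. Check: 10.68 newton = 10.68 N. 1 pound_force = 4.4482216 N, so 14.63 pound_force = 14.63 * 4.4482216 = 65.077482 N. Sum: 10.68 + 65.077482 = 75.757482 N. 1 dyn = 1e-05 N, so 75.757482 N = 75.757482 / 1e-05 = 7575748.2 dyn ≈ 7.576e+06 dyn (4 s.f.).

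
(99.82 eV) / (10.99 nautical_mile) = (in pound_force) 1 eV = 1.6021766e-19 J, so 99.82 eV = 99.82 * 1.6021766e-19 = 1.5992927e-17 J. 1 nautical_mile = 1852 m, so 10.99 nautical_mile = 10.99 * 1852 = 20353.48 m. Combine: 1.5992927e-17 J / 20353.48 m = 7.8575886e-22 N. 1 pound_force = 4.4482216 N, so 7.8575886e-22 N = 7.8575886e-22 / 4.4482216 = 1.7664562e-22 pound_force ≈ 1.766e-22 pound_force (4 s.f.). Final answer: 1.766e-22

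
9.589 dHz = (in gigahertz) 1 dHz = 0.1 Hz, so 9.589 dHz = 9.589 * 0.1 = 0.9589 Hz. 1 gigahertz = 1e+09 Hz, so 0.9589 Hz = 0.9589 / 1e+09 = 9.589e-10 gigahertz. Final answer: 9.589e-10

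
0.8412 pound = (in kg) 0.3816. Check: 1 pound = 0.45359237 kg, so 0.8412 pound = 0.8412 * 0.45359237 = 0.3815619 kg. Result: 0.3815619 kg ≈ 0.3816 kg (4 s.f.).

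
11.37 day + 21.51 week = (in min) 2.332e+05. Check: 1 day = 86400 s, so 11.37 day = 11.37 * 86400 = 982368 s. 1 week = 604800 s, so 21.51 week = 21.51 * 604800 = 13009248 s. Sum: 982368 + 13009248 = 13991616 s. 1 min = 60 s, so 13991616 s = 13991616 / 60 = 233193.6 min ≈ 2.332e+05 min (4 s.f.).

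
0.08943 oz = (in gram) 2.535. Check: 1 oz = 0.028349523 kg, so 0.08943 oz = 0.08943 * 0.028349523 = 0.0025352979 kg. 1 gram = 0.001 kg, so 0.0025352979 kg = 0.0025352979 / 0.001 = 2.5352979 gram ≈ 2.535 gram (4 s.f.).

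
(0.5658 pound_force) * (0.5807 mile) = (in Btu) 1 pound_force = 4.4482216 N, so 0.5658 pound_force = 0.5658 * 4.4482216 = 2.5168038 N. 1 mile = 1609.344 m, so 0.5807 mile = 0.5807 * 1609.344 = 934.54606 m. Combine: 2.5168038 N * 934.54606 m = 2352.0691 J. 1 Btu = 1055.0559 J, so 2352.0691 J = 2352.0691 / 1055.0559 = 2.2293313 Btu ≈ 2.229 Btu (4 s.f.). Final answer: 2.229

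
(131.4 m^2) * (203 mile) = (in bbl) 2.7e+08. Check: 131.4 m^2 is already in m^2. 1 mile = 1609.344 m, so 203 mile = 203 * 1609.344 = 326696.83 m. Combine: 131.4 m^2 * 326696.83 m = 42927964 m^3. 1 bbl = 0.15898729 m^3, so 42927964 m^3 = 42927964 / 0.15898729 = 2.7000877e+08 bbl ≈ 2.7e+08 bbl (4 s.f.).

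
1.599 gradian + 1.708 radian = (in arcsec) 1 gradian = 0.015707963 rad, so 1.599 gradian = 1.599 * 0.015707963 = 0.025117033 rad. 1.708 radian = 1.708 rad. Sum: 0.025117033 + 1.708 = 1.733117 rad. 1 arcsec = 4.8481368e-06 rad, so 1.733117 rad = 1.733117 / 4.8481368e-06 = 357481.05 arcsec ≈ 3.575e+05 arcsec (4 s.f.). Final answer: 3.575e+05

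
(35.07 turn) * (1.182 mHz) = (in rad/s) 1 turn = 6.2831853 rad, so 35.07 turn = 35.07 * 6.2831853 = 220.35131 rad. 1 mHz = 0.001 Hz, so 1.182 mHz = 1.182 * 0.001 = 0.001182 Hz. Combine: 220.35131 rad * 0.001182 Hz = 0.26045525 rad/s. Result: 0.26045525 rad/s ≈ 0.2605 rad/s (4 s.f.). Final answer: 0.2605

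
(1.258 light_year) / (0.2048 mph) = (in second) 1.3e+17. Check: 1 light_year = 9.4607305e+15 m, so 1.258 light_year = 1.258 * 9.4607305e+15 = 1.1901599e+16 m. 1 mph = 0.44704 m/s, so 0.2048 mph = 0.2048 * 0.44704 = 0.091553792 m/s. Combine: 1.1901599e+16 m / 0.091553792 m/s = 1.299957e+17 s. 1.299957e+17 s = 1.299957e+17 second ≈ 1.3e+17 second (4 s.f.).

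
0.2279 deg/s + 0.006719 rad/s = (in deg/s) 0.6129. Check: 1 deg/s = 0.017453293 rad/s, so 0.2279 deg/s = 0.2279 * 0.017453293 = 0.0039776054 rad/s. 0.006719 rad/s is already in rad/s. Sum: 0.0039776054 + 0.006719 = 0.010696605 rad/s. 1 deg/s = 0.017453293 rad/s, so 0.010696605 rad/s = 0.010696605 / 0.017453293 = 0.61287034 deg/s ≈ 0.6129 deg/s (4 s.f.).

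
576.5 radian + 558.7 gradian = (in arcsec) 1.207e+08. Check: 576.5 radian = 576.5 rad. 1 gradian = 0.015707963 rad, so 558.7 gradian = 558.7 * 0.015707963 = 8.7760391 rad. Sum: 576.5 + 8.7760391 = 585.27604 rad. 1 arcsec = 4.8481368e-06 rad, so 585.27604 rad = 585.27604 / 4.8481368e-06 = 1.2072185e+08 arcsec ≈ 1.207e+08 arcsec (4 s.f.).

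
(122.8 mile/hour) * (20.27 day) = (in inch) 1 mile/hour = 0.44704 m/s, so 122.8 mile/hour = 122.8 * 0.44704 = 54.896512 m/s. 1 day = 86400 s, so 20.27 day = 20.27 * 86400 = 1751328 s. Combine: 54.896512 m/s * 1751328 s = 96141799 m. 1 inch = 0.0254 m, so 96141799 m = 96141799 / 0.0254 = 3.7851102e+09 inch ≈ 3.785e+09 inch (4 s.f.). Final answer: 3.785e+09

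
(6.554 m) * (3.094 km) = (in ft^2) 2.183e+05. Check: 6.554 m is already in m. 1 km = 1000 m, so 3.094 km = 3.094 * 1000 = 3094 m. Combine: 6.554 m * 3094 m = 20278.076 m^2. 1 ft^2 = 0.09290304 m^2, so 20278.076 m^2 = 20278.076 / 0.09290304 = 218271.39 ft^2 ≈ 2.183e+05 ft^2 (4 s.f.).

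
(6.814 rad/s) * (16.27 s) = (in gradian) 7058. Check: 6.814 rad/s is already in rad/s. 16.27 s is already in s. Combine: 6.814 rad/s * 16.27 s = 110.86378 rad. 1 gradian = 0.015707963 rad, so 110.86378 rad = 110.86378 / 0.015707963 = 7057.8074 gradian ≈ 7058 gradian (4 s.f.).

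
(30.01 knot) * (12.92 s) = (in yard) 1 knot = 0.51444444 m/s, so 30.01 knot = 30.01 * 0.51444444 = 15.438478 m/s. 12.92 s is already in s. Combine: 15.438478 m/s * 12.92 s = 199.46513 m. 1 yard = 0.9144 m, so 199.46513 m = 199.46513 / 0.9144 = 218.13772 yard ≈ 218.1 yard (4 s.f.). Final answer: 218.1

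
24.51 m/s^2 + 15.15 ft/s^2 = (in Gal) 2913. Check: 24.51 m/s^2 is already in m/s^2. 1 ft/s^2 = 0.3048 m/s^2, so 15.15 ft/s^2 = 15.15 * 0.3048 = 4.61772 m/s^2. Sum: 24.51 + 4.61772 = 29.12772 m/s^2. 1 Gal = 0.01 m/s^2, so 29.12772 m/s^2 = 29.12772 / 0.01 = 2912.772 Gal ≈ 2913 Gal (4 s.f.).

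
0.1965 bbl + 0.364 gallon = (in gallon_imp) 7.175. Check: 1 bbl = 0.15898729 m^3, so 0.1965 bbl = 0.1965 * 0.15898729 = 0.031241003 m^3. 1 gallon = 0.0037854118 m^3, so 0.364 gallon = 0.364 * 0.0037854118 = 0.0013778899 m^3. Sum: 0.031241003 + 0.0013778899 = 0.032618893 m^3. 1 gallon_imp = 0.00454609 m^3, so 0.032618893 m^3 = 0.032618893 / 0.00454609 = 7.1751534 gallon_imp ≈ 7.175 gallon_imp (4 s.f.).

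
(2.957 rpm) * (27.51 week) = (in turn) 1 rpm = 0.10471976 rad/s, so 2.957 rpm = 2.957 * 0.10471976 = 0.30965632 rad/s. 1 week = 604800 s, so 27.51 week = 27.51 * 604800 = 16638048 s. Combine: 0.30965632 rad/s * 16638048 s = 5152076.6 rad. 1 turn = 6.2831853 rad, so 5152076.6 rad = 5152076.6 / 6.2831853 = 819978.47 turn ≈ 8.2e+05 turn (4 s.f.). Final answer: 8.2e+05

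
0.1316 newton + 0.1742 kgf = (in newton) 1.84. Check: 0.1316 newton = 0.1316 N. 1 kgf = 9.80665 N, so 0.1742 kgf = 0.1742 * 9.80665 = 1.7083184 N. Sum: 0.1316 + 1.7083184 = 1.8399184 N. 1.8399184 N = 1.8399184 newton ≈ 1.84 newton (4 s.f.).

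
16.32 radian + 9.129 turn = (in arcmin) 2.533e+05. Check: 16.32 radian = 16.32 rad. 1 turn = 6.2831853 rad, so 9.129 turn = 9.129 * 6.2831853 = 57.359199 rad. Sum: 16.32 + 57.359199 = 73.679199 rad. 1 arcmin = 0.00029088821 rad, so 73.679199 rad = 73.679199 / 0.00029088821 = 253290.43 arcmin ≈ 2.533e+05 arcmin (4 s.f.).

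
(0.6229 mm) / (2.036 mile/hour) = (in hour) 1.901e-07. Check: 1 mm = 0.001 m, so 0.6229 mm = 0.6229 * 0.001 = 0.0006229 m. 1 mile/hour = 0.44704 m/s, so 2.036 mile/hour = 2.036 * 0.44704 = 0.91017344 m/s. Combine: 0.0006229 m / 0.91017344 m/s = 0.00068437506 s. 1 hour = 3600 s, so 0.00068437506 s = 0.00068437506 / 3600 = 1.9010418e-07 hour ≈ 1.901e-07 hour (4 s.f.).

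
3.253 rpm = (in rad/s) 0.3407. Check: 1 rpm = 0.10471976 rad/s, so 3.253 rpm = 3.253 * 0.10471976 = 0.34065336 rad/s. Result: 0.34065336 rad/s ≈ 0.3407 rad/s (4 s.f.).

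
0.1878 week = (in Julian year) 0.003599. Check: 1 week = 604800 s, so 0.1878 week = 0.1878 * 604800 = 113581.44 s. 1 Julian year = 31557600 s, so 113581.44 s = 113581.44 / 31557600 = 0.0035991786 Julian year ≈ 0.003599 Julian year (4 s.f.).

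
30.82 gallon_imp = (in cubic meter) 0.1401. Check: 1 gallon_imp = 0.00454609 m^3, so 30.82 gallon_imp = 30.82 * 0.00454609 = 0.14011049 m^3. 0.14011049 m^3 = 0.14011049 cubic meter ≈ 0.1401 cubic meter (4 s.f.).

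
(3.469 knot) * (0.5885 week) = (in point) 1 knot = 0.51444444 m/s, so 3.469 knot = 3.469 * 0.51444444 = 1.7846078 m/s. 1 week = 604800 s, so 0.5885 week = 0.5885 * 604800 = 355924.8 s. Combine: 1.7846078 m/s * 355924.8 s = 635186.17 m. 1 point = 0.00035277778 m, so 635186.17 m = 635186.17 / 0.00035277778 = 1.8005277e+09 point ≈ 1.801e+09 point (4 s.f.). Final answer: 1.801e+09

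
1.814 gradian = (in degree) 1 gradian = 0.015707963 rad, so 1.814 gradian = 1.814 * 0.015707963 = 0.028494245 rad. 1 degree = 0.017453293 rad, so 0.028494245 rad = 0.028494245 / 0.017453293 = 1.6326 degree ≈ 1.633 degree (4 s.f.). Final answer: 1.633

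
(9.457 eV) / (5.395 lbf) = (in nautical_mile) 3.409e-23. Check: 1 eV = 1.6021766e-19 J, so 9.457 eV = 9.457 * 1.6021766e-19 = 1.5151784e-18 J. 1 lbf = 4.4482216 N, so 5.395 lbf = 5.395 * 4.4482216 = 23.998156 N. Combine: 1.5151784e-18 J / 23.998156 N = 6.3137287e-20 m. 1 nautical_mile = 1852 m, so 6.3137287e-20 m = 6.3137287e-20 / 1852 = 3.4091408e-23 nautical_mile ≈ 3.409e-23 nautical_mile (4 s.f.).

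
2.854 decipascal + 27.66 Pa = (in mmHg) 1 decipascal = 0.1 Pa, so 2.854 decipascal = 2.854 * 0.1 = 0.2854 Pa. 27.66 Pa is already in Pa. Sum: 0.2854 + 27.66 = 27.9454 Pa. 1 mmHg = 133.32237 Pa, so 27.9454 Pa = 27.9454 / 133.32237 = 0.20960774 mmHg ≈ 0.2096 mmHg (4 s.f.). Final answer: 0.2096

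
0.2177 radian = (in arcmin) 0.2177 radian = 0.2177 rad. 1 arcmin = 0.00029088821 rad, so 0.2177 rad = 0.2177 / 0.00029088821 = 748.39747 arcmin ≈ 748.4 arcmin (4 s.f.). Final answer: 748.4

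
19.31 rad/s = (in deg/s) 1106. Check: 1 deg/s = 0.017453293 rad/s, so 19.31 rad/s = 19.31 / 0.017453293 = 1106.3815 deg/s ≈ 1106 deg/s (4 s.f.).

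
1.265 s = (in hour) 1 hour = 3600 s, so 1.265 s = 1.265 / 3600 = 0.00035138889 hour ≈ 0.0003514 hour (4 s.f.). Final answer: 0.0003514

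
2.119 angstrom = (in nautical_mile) 1.144e-13. Check: 1 angstrom = 1e-10 m, so 2.119 angstrom = 2.119 * 1e-10 = 2.119e-10 m. 1 nautical_mile = 1852 m, so 2.119e-10 m = 2.119e-10 / 1852 = 1.1441685e-13 nautical_mile ≈ 1.144e-13 nautical_mile (4 s.f.).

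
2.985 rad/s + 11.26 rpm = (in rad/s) 2.985 rad/s is already in rad/s. 1 rpm = 0.10471976 rad/s, so 11.26 rpm = 11.26 * 0.10471976 = 1.1791444 rad/s. Sum: 2.985 + 1.1791444 = 4.1641444 rad/s. Result: 4.1641444 rad/s ≈ 4.164 rad/s (4 s.f.). Final answer: 4.164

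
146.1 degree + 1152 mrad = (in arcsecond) 7.636e+05. Check: 1 degree = 0.017453293 rad, so 146.1 degree = 146.1 * 0.017453293 = 2.549926 rad. 1 mrad = 0.001 rad, so 1152 mrad = 1152 * 0.001 = 1.152 rad. Sum: 2.549926 + 1.152 = 3.701926 rad. 1 arcsecond = 4.8481368e-06 rad, so 3.701926 rad = 3.701926 / 4.8481368e-06 = 763577.06 arcsecond ≈ 7.636e+05 arcsecond (4 s.f.).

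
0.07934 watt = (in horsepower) 0.0001064. Check: 0.07934 watt = 0.07934 W. 1 horsepower = 745.69987 W, so 0.07934 W = 0.07934 / 745.69987 = 0.00010639669 horsepower ≈ 0.0001064 horsepower (4 s.f.).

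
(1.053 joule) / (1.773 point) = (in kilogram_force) 171.7. Check: 1.053 joule = 1.053 J. 1 point = 0.00035277778 m, so 1.773 point = 1.773 * 0.00035277778 = 0.000625475 m. Combine: 1.053 J / 0.000625475 m = 1683.5205 N. 1 kilogram_force = 9.80665 N, so 1683.5205 N = 1683.5205 / 9.80665 = 171.67132 kilogram_force ≈ 171.7 kilogram_force (4 s.f.).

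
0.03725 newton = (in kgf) 0.003798. Check: 0.03725 newton = 0.03725 N. 1 kgf = 9.80665 N, so 0.03725 N = 0.03725 / 9.80665 = 0.0037984429 kgf ≈ 0.003798 kgf (4 s.f.).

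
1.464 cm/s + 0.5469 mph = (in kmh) 1 cm/s = 0.01 m/s, so 1.464 cm/s = 1.464 * 0.01 = 0.01464 m/s. 1 mph = 0.44704 m/s, so 0.5469 mph = 0.5469 * 0.44704 = 0.24448618 m/s. Sum: 0.01464 + 0.24448618 = 0.25912618 m/s. 1 kmh = 0.27777778 m/s, so 0.25912618 m/s = 0.25912618 / 0.27777778 = 0.93285423 kmh ≈ 0.9329 kmh (4 s.f.). Final answer: 0.9329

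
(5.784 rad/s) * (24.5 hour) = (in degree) 5.784 rad/s is already in rad/s. 1 hour = 3600 s, so 24.5 hour = 24.5 * 3600 = 88200 s. Combine: 5.784 rad/s * 88200 s = 510148.8 rad. 1 degree = 0.017453293 rad, so 510148.8 rad = 510148.8 / 0.017453293 = 29229373 degree ≈ 2.923e+07 degree (4 s.f.). Final answer: 2.923e+07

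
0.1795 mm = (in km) 1.795e-07. Check: 1 mm = 0.001 m, so 0.1795 mm = 0.1795 * 0.001 = 0.0001795 m. 1 km = 1000 m, so 0.0001795 m = 0.0001795 / 1000 = 1.795e-07 km.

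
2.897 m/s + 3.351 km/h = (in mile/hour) 2.897 m/s is already in m/s. 1 km/h = 0.27777778 m/s, so 3.351 km/h = 3.351 * 0.27777778 = 0.93083333 m/s. Sum: 2.897 + 0.93083333 = 3.8278333 m/s. 1 mile/hour = 0.44704 m/s, so 3.8278333 m/s = 3.8278333 / 0.44704 = 8.5626193 mile/hour ≈ 8.563 mile/hour (4 s.f.). Final answer: 8.563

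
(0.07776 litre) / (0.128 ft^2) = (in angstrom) 6.539e+07. Check: 1 litre = 0.001 m^3, so 0.07776 litre = 0.07776 * 0.001 = 7.776e-05 m^3. 1 ft^2 = 0.09290304 m^2, so 0.128 ft^2 = 0.128 * 0.09290304 = 0.011891589 m^2. Combine: 7.776e-05 m^3 / 0.011891589 m^2 = 0.0065390756 m. 1 angstrom = 1e-10 m, so 0.0065390756 m = 0.0065390756 / 1e-10 = 65390756 angstrom ≈ 6.539e+07 angstrom (4 s.f.).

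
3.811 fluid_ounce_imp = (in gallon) 1 fluid_ounce_imp = 2.8413063e-05 m^3, so 3.811 fluid_ounce_imp = 3.811 * 2.8413063e-05 = 0.00010828218 m^3. 1 gallon = 0.0037854118 m^3, so 0.00010828218 m^3 = 0.00010828218 / 0.0037854118 = 0.028605126 gallon ≈ 0.02861 gallon (4 s.f.). Final answer: 0.02861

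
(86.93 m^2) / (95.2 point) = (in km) 86.93 m^2 is already in m^2. 1 point = 0.00035277778 m, so 95.2 point = 95.2 * 0.00035277778 = 0.033584444 m. Combine: 86.93 m^2 / 0.033584444 m = 2588.4007 m. 1 km = 1000 m, so 2588.4007 m = 2588.4007 / 1000 = 2.5884007 km ≈ 2.588 km (4 s.f.). Final answer: 2.588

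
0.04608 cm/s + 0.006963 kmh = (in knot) 0.004655. Check: 1 cm/s = 0.01 m/s, so 0.04608 cm/s = 0.04608 * 0.01 = 0.0004608 m/s. 1 kmh = 0.27777778 m/s, so 0.006963 kmh = 0.006963 * 0.27777778 = 0.0019341667 m/s. Sum: 0.0004608 + 0.0019341667 = 0.0023949667 m/s. 1 knot = 0.51444444 m/s, so 0.0023949667 m/s = 0.0023949667 / 0.51444444 = 0.0046554428 knot ≈ 0.004655 knot (4 s.f.).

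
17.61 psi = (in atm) 1.198. Check: 1 psi = 6894.7573 Pa, so 17.61 psi = 17.61 * 6894.7573 = 121416.68 Pa. 1 atm = 101325 Pa, so 121416.68 Pa = 121416.68 / 101325 = 1.1982894 atm ≈ 1.198 atm (4 s.f.).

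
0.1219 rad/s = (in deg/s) 6.984. Check: 1 deg/s = 0.017453293 rad/s, so 0.1219 rad/s = 0.1219 / 0.017453293 = 6.9843555 deg/s ≈ 6.984 deg/s (4 s.f.).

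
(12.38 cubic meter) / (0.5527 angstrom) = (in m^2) 2.24e+11. Check: 12.38 cubic meter = 12.38 m^3. 1 angstrom = 1e-10 m, so 0.5527 angstrom = 0.5527 * 1e-10 = 5.527e-11 m. Combine: 12.38 m^3 / 5.527e-11 m = 2.2399132e+11 m^2. Result: 2.2399132e+11 m^2 ≈ 2.24e+11 m^2 (4 s.f.).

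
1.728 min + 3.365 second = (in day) 0.001239. Check: 1 min = 60 s, so 1.728 min = 1.728 * 60 = 103.68 s. 3.365 second = 3.365 s. Sum: 103.68 + 3.365 = 107.045 s. 1 day = 86400 s, so 107.045 s = 107.045 / 86400 = 0.0012389468 day ≈ 0.001239 day (4 s.f.).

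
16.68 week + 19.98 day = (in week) 19.53. Check: 1 week = 604800 s, so 16.68 week = 16.68 * 604800 = 10088064 s. 1 day = 86400 s, so 19.98 day = 19.98 * 86400 = 1726272 s. Sum: 10088064 + 1726272 = 11814336 s. 1 week = 604800 s, so 11814336 s = 11814336 / 604800 = 19.534286 week ≈ 19.53 week (4 s.f.).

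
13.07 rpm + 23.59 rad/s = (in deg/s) 1 rpm = 0.10471976 rad/s, so 13.07 rpm = 13.07 * 0.10471976 = 1.3686872 rad/s. 23.59 rad/s is already in rad/s. Sum: 1.3686872 + 23.59 = 24.958687 rad/s. 1 deg/s = 0.017453293 rad/s, so 24.958687 rad/s = 24.958687 / 0.017453293 = 1430.0274 deg/s ≈ 1430 deg/s (4 s.f.). Final answer: 1430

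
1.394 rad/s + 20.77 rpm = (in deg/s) 1.394 rad/s is already in rad/s. 1 rpm = 0.10471976 rad/s, so 20.77 rpm = 20.77 * 0.10471976 = 2.1750293 rad/s. Sum: 1.394 + 2.1750293 = 3.5690293 rad/s. 1 deg/s = 0.017453293 rad/s, so 3.5690293 rad/s = 3.5690293 / 0.017453293 = 204.49032 deg/s ≈ 204.5 deg/s (4 s.f.). Final answer: 204.5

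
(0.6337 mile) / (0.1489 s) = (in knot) 1 mile = 1609.344 m, so 0.6337 mile = 0.6337 * 1609.344 = 1019.8413 m. 0.1489 s is already in s. Combine: 1019.8413 m / 0.1489 s = 6849.1692 m/s. 1 knot = 0.51444444 m/s, so 6849.1692 m/s = 6849.1692 / 0.51444444 = 13313.72 knot ≈ 1.331e+04 knot (4 s.f.). Final answer: 1.331e+04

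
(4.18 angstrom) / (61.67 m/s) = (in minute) 1.13e-13. Check: 1 angstrom = 1e-10 m, so 4.18 angstrom = 4.18 * 1e-10 = 4.18e-10 m. 61.67 m/s is already in m/s. Combine: 4.18e-10 m / 61.67 m/s = 6.778012e-12 s. 1 minute = 60 s, so 6.778012e-12 s = 6.778012e-12 / 60 = 1.1296687e-13 minute ≈ 1.13e-13 minute (4 s.f.).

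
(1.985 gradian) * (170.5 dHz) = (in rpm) 5.077. Check: 1 gradian = 0.015707963 rad, so 1.985 gradian = 1.985 * 0.015707963 = 0.031180307 rad. 1 dHz = 0.1 Hz, so 170.5 dHz = 170.5 * 0.1 = 17.05 Hz. Combine: 0.031180307 rad * 17.05 Hz = 0.53162424 rad/s. 1 rpm = 0.10471976 rad/s, so 0.53162424 rad/s = 0.53162424 / 0.10471976 = 5.0766375 rpm ≈ 5.077 rpm (4 s.f.).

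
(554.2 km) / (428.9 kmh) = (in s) 4652. Check: 1 km = 1000 m, so 554.2 km = 554.2 * 1000 = 554200 m. 1 kmh = 0.27777778 m/s, so 428.9 kmh = 428.9 * 0.27777778 = 119.13889 m/s. Combine: 554200 m / 119.13889 m/s = 4651.7137 s. Result: 4651.7137 s ≈ 4652 s (4 s.f.).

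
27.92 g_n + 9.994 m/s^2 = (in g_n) 28.94. Check: 1 g_n = 9.80665 m/s^2, so 27.92 g_n = 27.92 * 9.80665 = 273.80167 m/s^2. 9.994 m/s^2 is already in m/s^2. Sum: 273.80167 + 9.994 = 283.79567 m/s^2. 1 g_n = 9.80665 m/s^2, so 283.79567 m/s^2 = 283.79567 / 9.80665 = 28.939104 g_n ≈ 28.94 g_n (4 s.f.).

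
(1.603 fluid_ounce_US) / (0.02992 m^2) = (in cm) 1 fluid_ounce_US = 2.957353e-05 m^3, so 1.603 fluid_ounce_US = 1.603 * 2.957353e-05 = 4.7406368e-05 m^3. 0.02992 m^2 is already in m^2. Combine: 4.7406368e-05 m^3 / 0.02992 m^2 = 0.0015844374 m. 1 cm = 0.01 m, so 0.0015844374 m = 0.0015844374 / 0.01 = 0.15844374 cm ≈ 0.1584 cm (4 s.f.). Final answer: 0.1584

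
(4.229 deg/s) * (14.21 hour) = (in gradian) 1 deg/s = 0.017453293 rad/s, so 4.229 deg/s = 4.229 * 0.017453293 = 0.073809974 rad/s. 1 hour = 3600 s, so 14.21 hour = 14.21 * 3600 = 51156 s. Combine: 0.073809974 rad/s * 51156 s = 3775.823 rad. 1 gradian = 0.015707963 rad, so 3775.823 rad = 3775.823 / 0.015707963 = 240376.36 gradian ≈ 2.404e+05 gradian (4 s.f.). Final answer: 2.404e+05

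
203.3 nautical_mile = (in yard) 4.118e+05. Check: 1 nautical_mile = 1852 m, so 203.3 nautical_mile = 203.3 * 1852 = 376511.6 m. 1 yard = 0.9144 m, so 376511.6 m = 376511.6 / 0.9144 = 411758.09 yard ≈ 4.118e+05 yard (4 s.f.).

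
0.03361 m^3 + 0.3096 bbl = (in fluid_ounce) 2801. Check: 0.03361 m^3 is already in m^3. 1 bbl = 0.15898729 m^3, so 0.3096 bbl = 0.3096 * 0.15898729 = 0.049222467 m^3. Sum: 0.03361 + 0.049222467 = 0.082832467 m^3. 1 fluid_ounce = 2.957353e-05 m^3, so 0.082832467 m^3 = 0.082832467 / 2.957353e-05 = 2800.8989 fluid_ounce ≈ 2801 fluid_ounce (4 s.f.).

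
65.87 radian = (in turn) 65.87 radian = 65.87 rad. 1 turn = 6.2831853 rad, so 65.87 rad = 65.87 / 6.2831853 = 10.483536 turn ≈ 10.48 turn (4 s.f.). Final answer: 10.48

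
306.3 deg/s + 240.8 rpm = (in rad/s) 1 deg/s = 0.017453293 rad/s, so 306.3 deg/s = 306.3 * 0.017453293 = 5.3459435 rad/s. 1 rpm = 0.10471976 rad/s, so 240.8 rpm = 240.8 * 0.10471976 = 25.216517 rad/s. Sum: 5.3459435 + 25.216517 = 30.562461 rad/s. Result: 30.562461 rad/s ≈ 30.56 rad/s (4 s.f.). Final answer: 30.56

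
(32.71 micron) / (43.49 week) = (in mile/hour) 1 micron = 1e-06 m, so 32.71 micron = 32.71 * 1e-06 = 3.271e-05 m. 1 week = 604800 s, so 43.49 week = 43.49 * 604800 = 26302752 s. Combine: 3.271e-05 m / 26302752 s = 1.2435961e-12 m/s. 1 mile/hour = 0.44704 m/s, so 1.2435961e-12 m/s = 1.2435961e-12 / 0.44704 = 2.7818453e-12 mile/hour ≈ 2.782e-12 mile/hour (4 s.f.). Final answer: 2.782e-12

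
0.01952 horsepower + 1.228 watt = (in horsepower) 1 horsepower = 745.69987 W, so 0.01952 horsepower = 0.01952 * 745.69987 = 14.556061 W. 1.228 watt = 1.228 W. Sum: 14.556061 + 1.228 = 15.784061 W. 1 horsepower = 745.69987 W, so 15.784061 W = 15.784061 / 745.69987 = 0.021166775 horsepower ≈ 0.02117 horsepower (4 s.f.). Final answer: 0.02117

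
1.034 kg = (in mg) 1 mg = 1e-06 kg, so 1.034 kg = 1.034 / 1e-06 = 1034000 mg ≈ 1.034e+06 mg (4 s.f.). Final answer: 1.034e+06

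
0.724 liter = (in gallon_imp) 1 liter = 0.001 m^3, so 0.724 liter = 0.724 * 0.001 = 0.000724 m^3. 1 gallon_imp = 0.00454609 m^3, so 0.000724 m^3 = 0.000724 / 0.00454609 = 0.15925774 gallon_imp ≈ 0.1593 gallon_imp (4 s.f.). Final answer: 0.1593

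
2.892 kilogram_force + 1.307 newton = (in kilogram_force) 1 kilogram_force = 9.80665 N, so 2.892 kilogram_force = 2.892 * 9.80665 = 28.360832 N. 1.307 newton = 1.307 N. Sum: 28.360832 + 1.307 = 29.667832 N. 1 kilogram_force = 9.80665 N, so 29.667832 N = 29.667832 / 9.80665 = 3.0252769 kilogram_force ≈ 3.025 kilogram_force (4 s.f.). Final answer: 3.025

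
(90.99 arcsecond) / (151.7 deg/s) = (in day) 1.928e-09. Check: 1 arcsecond = 4.8481368e-06 rad, so 90.99 arcsecond = 90.99 * 4.8481368e-06 = 0.00044113197 rad. 1 deg/s = 0.017453293 rad/s, so 151.7 deg/s = 151.7 * 0.017453293 = 2.6476645 rad/s. Combine: 0.00044113197 rad / 2.6476645 rad/s = 0.00016661173 s. 1 day = 86400 s, so 0.00016661173 s = 0.00016661173 / 86400 = 1.9283765e-09 day ≈ 1.928e-09 day (4 s.f.).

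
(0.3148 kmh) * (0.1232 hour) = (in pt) 1.099e+05. Check: 1 kmh = 0.27777778 m/s, so 0.3148 kmh = 0.3148 * 0.27777778 = 0.087444444 m/s. 1 hour = 3600 s, so 0.1232 hour = 0.1232 * 3600 = 443.52 s. Combine: 0.087444444 m/s * 443.52 s = 38.78336 m. 1 pt = 0.00035277778 m, so 38.78336 m = 38.78336 / 0.00035277778 = 109937.08 pt ≈ 1.099e+05 pt (4 s.f.).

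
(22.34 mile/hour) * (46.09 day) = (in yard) 4.349e+07. Check: 1 mile/hour = 0.44704 m/s, so 22.34 mile/hour = 22.34 * 0.44704 = 9.9868736 m/s. 1 day = 86400 s, so 46.09 day = 46.09 * 86400 = 3982176 s. Combine: 9.9868736 m/s * 3982176 s = 39769488 m. 1 yard = 0.9144 m, so 39769488 m = 39769488 / 0.9144 = 43492441 yard ≈ 4.349e+07 yard (4 s.f.).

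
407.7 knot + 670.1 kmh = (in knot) 1 knot = 0.51444444 m/s, so 407.7 knot = 407.7 * 0.51444444 = 209.739 m/s. 1 kmh = 0.27777778 m/s, so 670.1 kmh = 670.1 * 0.27777778 = 186.13889 m/s. Sum: 209.739 + 186.13889 = 395.87789 m/s. 1 knot = 0.51444444 m/s, so 395.87789 m/s = 395.87789 / 0.51444444 = 769.52505 knot ≈ 769.5 knot (4 s.f.). Final answer: 769.5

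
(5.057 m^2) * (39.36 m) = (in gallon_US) 5.057 m^2 is already in m^2. 39.36 m is already in m. Combine: 5.057 m^2 * 39.36 m = 199.04352 m^3. 1 gallon_US = 0.0037854118 m^3, so 199.04352 m^3 = 199.04352 / 0.0037854118 = 52581.735 gallon_US ≈ 5.258e+04 gallon_US (4 s.f.). Final answer: 5.258e+04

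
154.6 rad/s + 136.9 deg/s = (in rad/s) 154.6 rad/s is already in rad/s. 1 deg/s = 0.017453293 rad/s, so 136.9 deg/s = 136.9 * 0.017453293 = 2.3893557 rad/s. Sum: 154.6 + 2.3893557 = 156.98936 rad/s. Result: 156.98936 rad/s ≈ 157 rad/s (4 s.f.). Final answer: 157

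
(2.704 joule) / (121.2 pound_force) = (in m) 2.704 joule = 2.704 J. 1 pound_force = 4.4482216 N, so 121.2 pound_force = 121.2 * 4.4482216 = 539.12446 N. Combine: 2.704 J / 539.12446 N = 0.0050155395 m. Result: 0.0050155395 m ≈ 0.005016 m (4 s.f.). Final answer: 0.005016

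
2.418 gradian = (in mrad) 37.98. Check: 1 gradian = 0.015707963 rad, so 2.418 gradian = 2.418 * 0.015707963 = 0.037981855 rad. 1 mrad = 0.001 rad, so 0.037981855 rad = 0.037981855 / 0.001 = 37.981855 mrad ≈ 37.98 mrad (4 s.f.).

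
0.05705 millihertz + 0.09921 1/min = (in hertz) 0.001711. Check: 1 millihertz = 0.001 Hz, so 0.05705 millihertz = 0.05705 * 0.001 = 5.705e-05 Hz. 1 1/min = 0.016666667 Hz, so 0.09921 1/min = 0.09921 * 0.016666667 = 0.0016535 Hz. Sum: 5.705e-05 + 0.0016535 = 0.00171055 Hz. 0.00171055 Hz = 0.00171055 hertz ≈ 0.001711 hertz (4 s.f.).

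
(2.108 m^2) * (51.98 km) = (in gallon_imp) 2.108 m^2 is already in m^2. 1 km = 1000 m, so 51.98 km = 51.98 * 1000 = 51980 m. Combine: 2.108 m^2 * 51980 m = 109573.84 m^3. 1 gallon_imp = 0.00454609 m^3, so 109573.84 m^3 = 109573.84 / 0.00454609 = 24102875 gallon_imp ≈ 2.41e+07 gallon_imp (4 s.f.). Final answer: 2.41e+07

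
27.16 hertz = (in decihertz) 271.6. Check: 27.16 hertz = 27.16 Hz. 1 decihertz = 0.1 Hz, so 27.16 Hz = 27.16 / 0.1 = 271.6 decihertz.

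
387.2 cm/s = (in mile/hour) 1 cm/s = 0.01 m/s, so 387.2 cm/s = 387.2 * 0.01 = 3.872 m/s. 1 mile/hour = 0.44704 m/s, so 3.872 m/s = 3.872 / 0.44704 = 8.6614173 mile/hour ≈ 8.661 mile/hour (4 s.f.). Final answer: 8.661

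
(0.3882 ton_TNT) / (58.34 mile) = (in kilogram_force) 1 ton_TNT = 4.184e+09 J, so 0.3882 ton_TNT = 0.3882 * 4.184e+09 = 1.6242288e+09 J. 1 mile = 1609.344 m, so 58.34 mile = 58.34 * 1609.344 = 93889.129 m. Combine: 1.6242288e+09 J / 93889.129 m = 17299.434 N. 1 kilogram_force = 9.80665 N, so 17299.434 N = 17299.434 / 9.80665 = 1764.0513 kilogram_force ≈ 1764 kilogram_force (4 s.f.). Final answer: 1764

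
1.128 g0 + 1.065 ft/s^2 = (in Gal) 1 g0 = 9.80665 m/s^2, so 1.128 g0 = 1.128 * 9.80665 = 11.061901 m/s^2. 1 ft/s^2 = 0.3048 m/s^2, so 1.065 ft/s^2 = 1.065 * 0.3048 = 0.324612 m/s^2. Sum: 11.061901 + 0.324612 = 11.386513 m/s^2. 1 Gal = 0.01 m/s^2, so 11.386513 m/s^2 = 11.386513 / 0.01 = 1138.6513 Gal ≈ 1139 Gal (4 s.f.). Final answer: 1139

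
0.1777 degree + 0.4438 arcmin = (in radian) 0.003231. Check: 1 degree = 0.017453293 rad, so 0.1777 degree = 0.1777 * 0.017453293 = 0.0031014501 rad. 1 arcmin = 0.00029088821 rad, so 0.4438 arcmin = 0.4438 * 0.00029088821 = 0.00012909619 rad. Sum: 0.0031014501 + 0.00012909619 = 0.0032305463 rad. 0.0032305463 rad = 0.0032305463 radian ≈ 0.003231 radian (4 s.f.).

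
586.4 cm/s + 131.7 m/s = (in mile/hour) 307.7. Check: 1 cm/s = 0.01 m/s, so 586.4 cm/s = 586.4 * 0.01 = 5.864 m/s. 131.7 m/s is already in m/s. Sum: 5.864 + 131.7 = 137.564 m/s. 1 mile/hour = 0.44704 m/s, so 137.564 m/s = 137.564 / 0.44704 = 307.7219 mile/hour ≈ 307.7 mile/hour (4 s.f.).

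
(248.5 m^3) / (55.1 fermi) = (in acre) 248.5 m^3 is already in m^3. 1 fermi = 1e-15 m, so 55.1 fermi = 55.1 * 1e-15 = 5.51e-14 m. Combine: 248.5 m^3 / 5.51e-14 m = 4.5099819e+15 m^2. 1 acre = 4046.8564 m^2, so 4.5099819e+15 m^2 = 4.5099819e+15 / 4046.8564 = 1.1144408e+12 acre ≈ 1.114e+12 acre (4 s.f.). Final answer: 1.114e+12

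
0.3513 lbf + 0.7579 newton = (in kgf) 1 lbf = 4.4482216 N, so 0.3513 lbf = 0.3513 * 4.4482216 = 1.5626603 N. 0.7579 newton = 0.7579 N. Sum: 1.5626603 + 0.7579 = 2.3205603 N. 1 kgf = 9.80665 N, so 2.3205603 N = 2.3205603 / 9.80665 = 0.23663129 kgf ≈ 0.2366 kgf (4 s.f.). Final answer: 0.2366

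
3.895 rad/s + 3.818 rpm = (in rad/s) 3.895 rad/s is already in rad/s. 1 rpm = 0.10471976 rad/s, so 3.818 rpm = 3.818 * 0.10471976 = 0.39982003 rad/s. Sum: 3.895 + 0.39982003 = 4.29482 rad/s. Result: 4.29482 rad/s ≈ 4.295 rad/s (4 s.f.). Final answer: 4.295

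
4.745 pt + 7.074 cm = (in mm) 1 pt = 0.00035277778 m, so 4.745 pt = 4.745 * 0.00035277778 = 0.0016739306 m. 1 cm = 0.01 m, so 7.074 cm = 7.074 * 0.01 = 0.07074 m. Sum: 0.0016739306 + 0.07074 = 0.072413931 m. 1 mm = 0.001 m, so 0.072413931 m = 0.072413931 / 0.001 = 72.413931 mm ≈ 72.41 mm (4 s.f.). Final answer: 72.41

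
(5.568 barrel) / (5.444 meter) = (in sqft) 1 barrel = 0.15898729 m^3, so 5.568 barrel = 5.568 * 0.15898729 = 0.88524126 m^3. 5.444 meter = 5.444 m. Combine: 0.88524126 m^3 / 5.444 m = 0.16260861 m^2. 1 sqft = 0.09290304 m^2, so 0.16260861 m^2 = 0.16260861 / 0.09290304 = 1.7503045 sqft ≈ 1.75 sqft (4 s.f.). Final answer: 1.75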